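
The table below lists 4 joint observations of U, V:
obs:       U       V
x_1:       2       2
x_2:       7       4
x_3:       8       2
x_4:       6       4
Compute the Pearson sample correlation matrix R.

Step 1 — column means:
  mean(U) = (2 + 7 + 8 + 6) / 4 = 23/4 = 5.75
  mean(V) = (2 + 4 + 2 + 4) / 4 = 12/4 = 3

Step 2 — sample variances and covariances s[i,j] = (1/(n-1)) · Σ_k (x_{k,i} - mean_i) · (x_{k,j} - mean_j), with n-1 = 3:
  s[U,U] = ((-3.75)·(-3.75) + (1.25)·(1.25) + (2.25)·(2.25) + (0.25)·(0.25)) / 3 = 20.75/3 = 6.9167
  s[U,V] = ((-3.75)·(-1) + (1.25)·(1) + (2.25)·(-1) + (0.25)·(1)) / 3 = 3/3 = 1
  s[V,V] = ((-1)·(-1) + (1)·(1) + (-1)·(-1) + (1)·(1)) / 3 = 4/3 = 1.3333
  Sample standard deviations s_i = √(s[i,i]):
  s(U) = √(6.9167) = 2.63
  s(V) = √(1.3333) = 1.1547

Step 3 — r_{ij} = s_{ij} / (s_i · s_j):
  r[U,U] = 1 (diagonal).
  r[U,V] = 1 / (2.63 · 1.1547) = 1 / 3.0368 = 0.3293
  r[V,V] = 1 (diagonal).

R is symmetric with unit diagonal. Assembling:

R = [[1, 0.3293],
 [0.3293, 1]]


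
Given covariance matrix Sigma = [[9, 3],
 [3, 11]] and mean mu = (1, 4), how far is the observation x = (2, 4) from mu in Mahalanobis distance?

Step 1 — centre the observation: (x - mu) = (1, 0).

Step 2 — invert Sigma. det(Sigma) = 9·11 - (3)² = 90.
  Sigma^{-1} = (1/det) · [[d, -b], [-b, a]] = [[0.1222, -0.0333],
 [-0.0333, 0.1]].

Step 3 — form the quadratic (x - mu)^T · Sigma^{-1} · (x - mu):
  Sigma^{-1} · (x - mu) = (0.1222, -0.0333).
  (x - mu)^T · [Sigma^{-1} · (x - mu)] = (1)·(0.1222) + (0)·(-0.0333) = 0.1222.

Step 4 — take square root: d = √(0.1222) ≈ 0.3496.

d(x, mu) = √(0.1222) ≈ 0.3496


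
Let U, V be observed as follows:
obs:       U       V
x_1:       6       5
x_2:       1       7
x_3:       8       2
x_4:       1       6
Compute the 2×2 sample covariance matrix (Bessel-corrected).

Step 1 — column means:
  mean(U) = (6 + 1 + 8 + 1) / 4 = 16/4 = 4
  mean(V) = (5 + 7 + 2 + 6) / 4 = 20/4 = 5

Step 2 — sample covariance S[i,j] = (1/(n-1)) · Σ_k (x_{k,i} - mean_i) · (x_{k,j} - mean_j), with n-1 = 3.
  S[U,U] = ((2)·(2) + (-3)·(-3) + (4)·(4) + (-3)·(-3)) / 3 = 38/3 = 12.6667
  S[U,V] = ((2)·(0) + (-3)·(2) + (4)·(-3) + (-3)·(1)) / 3 = -21/3 = -7
  S[V,V] = ((0)·(0) + (2)·(2) + (-3)·(-3) + (1)·(1)) / 3 = 14/3 = 4.6667

S is symmetric (S[j,i] = S[i,j]). Assembling:

S = [[12.6667, -7],
 [-7, 4.6667]]


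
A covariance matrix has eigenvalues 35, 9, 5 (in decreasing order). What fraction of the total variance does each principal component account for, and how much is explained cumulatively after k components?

Step 1 — total variance = trace(Sigma) = Σ λ_i = 35 + 9 + 5 = 49.

Step 2 — fraction explained by component i = λ_i / Σ λ:
  PC1: 35/49 = 0.7143
  PC2: 9/49 = 0.1837
  PC3: 5/49 = 0.102

Step 3 — cumulative fraction after k components = (λ_1 + ... + λ_k) / Σ λ:
  k = 1: 35/49 = 0.7143
  k = 2: (35 + 9)/49 = 44/49 = 0.898
  k = 3: (35 + 9 + 5)/49 = 49/49 = 1

Summary (fraction, with percent):

explained: PC1 0.7143 (71.43%), PC2 0.1837 (18.37%), PC3 0.102 (10.2%);  cumulative: 0.7143, 0.898, 1


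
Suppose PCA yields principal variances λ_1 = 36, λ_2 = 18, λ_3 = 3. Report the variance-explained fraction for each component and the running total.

Step 1 — total variance = trace(Sigma) = Σ λ_i = 36 + 18 + 3 = 57.

Step 2 — fraction explained by component i = λ_i / Σ λ:
  PC1: 36/57 = 0.6316
  PC2: 18/57 = 0.3158
  PC3: 3/57 = 0.0526

Step 3 — cumulative fraction after k components = (λ_1 + ... + λ_k) / Σ λ:
  k = 1: 36/57 = 0.6316
  k = 2: (36 + 18)/57 = 54/57 = 0.9474
  k = 3: (36 + 18 + 3)/57 = 57/57 = 1

Summary (fraction, with percent):

explained: PC1 0.6316 (63.16%), PC2 0.3158 (31.58%), PC3 0.0526 (5.26%);  cumulative: 0.6316, 0.9474, 1


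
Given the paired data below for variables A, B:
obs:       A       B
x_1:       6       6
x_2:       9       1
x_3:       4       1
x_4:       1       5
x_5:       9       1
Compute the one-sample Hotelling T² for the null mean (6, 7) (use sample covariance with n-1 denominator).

Step 1 — sample mean vector:
  mean(A) = (6 + 9 + 4 + 1 + 9) / 5 = 29/5 = 5.8
  mean(B) = (6 + 1 + 1 + 5 + 1) / 5 = 14/5 = 2.8
  x̄ = (5.8, 2.8),  deviation x̄ - mu_0 = (5.8, 2.8) - (6, 7) = (-0.2, -4.2).

Step 2 — sample covariance matrix, S[i,j] = (1/(n-1)) · Σ_k (x_{k,i} - mean_i) · (x_{k,j} - mean_j), divisor n-1 = 4:
  S[A,A] = ((0.2)·(0.2) + (3.2)·(3.2) + (-1.8)·(-1.8) + (-4.8)·(-4.8) + (3.2)·(3.2)) / 4 = 46.8/4 = 11.7
  S[A,B] = ((0.2)·(3.2) + (3.2)·(-1.8) + (-1.8)·(-1.8) + (-4.8)·(2.2) + (3.2)·(-1.8)) / 4 = -18.2/4 = -4.55
  S[B,B] = ((3.2)·(3.2) + (-1.8)·(-1.8) + (-1.8)·(-1.8) + (2.2)·(2.2) + (-1.8)·(-1.8)) / 4 = 24.8/4 = 6.2
  S = [[11.7, -4.55],
 [-4.55, 6.2]].

Step 3 — invert S. det(S) = 11.7·6.2 - (-4.55)² = 51.8375.
  S^{-1} = (1/det) · [[d, -b], [-b, a]] = [[0.1196, 0.0878],
 [0.0878, 0.2257]].

Step 4 — quadratic form (x̄ - mu_0)^T · S^{-1} · (x̄ - mu_0):
  S^{-1} · (x̄ - mu_0) = (-0.3926, -0.9655),
  (x̄ - mu_0)^T · [...] = (-0.2)·(-0.3926) + (-4.2)·(-0.9655) = 4.1337.

Step 5 — scale by n: T² = 5 · 4.1337 = 20.6684.

T² ≈ 20.6684


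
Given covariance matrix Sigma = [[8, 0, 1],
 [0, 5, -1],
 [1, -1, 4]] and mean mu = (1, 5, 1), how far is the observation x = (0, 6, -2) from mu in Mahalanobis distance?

Step 1 — centre the observation: (x - mu) = (-1, 1, -3).

Step 2 — invert Sigma (cofactor / det for 3×3, or solve directly):
  Sigma^{-1} = [[0.1293, -0.0068, -0.034],
 [-0.0068, 0.2109, 0.0544],
 [-0.034, 0.0544, 0.2721]].

Step 3 — form the quadratic (x - mu)^T · Sigma^{-1} · (x - mu):
  Sigma^{-1} · (x - mu) = (-0.034, 0.0544, -0.7279).
  (x - mu)^T · [Sigma^{-1} · (x - mu)] = (-1)·(-0.034) + (1)·(0.0544) + (-3)·(-0.7279) = 2.2721.

Step 4 — take square root: d = √(2.2721) ≈ 1.5074.

d(x, mu) = √(2.2721) ≈ 1.5074


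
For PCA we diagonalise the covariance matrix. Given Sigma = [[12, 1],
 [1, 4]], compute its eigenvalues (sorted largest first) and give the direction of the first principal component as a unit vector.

Step 1 — characteristic polynomial of 2×2 Sigma:
  det(Sigma - λI) = λ² - trace · λ + det = 0.
  trace = 12 + 4 = 16, det = 12·4 - (1)² = 47.
Step 2 — discriminant:
  Δ = trace² - 4·det = 256 - 188 = 68.
Step 3 — eigenvalues:
  λ = (trace ± √Δ)/2 = (16 ± 8.2462)/2,
  λ_1 = 12.1231,  λ_2 = 3.8769.

Step 4 — unit eigenvector for λ_1: solve (Sigma - λ_1 I)v = 0. First row:
  (12 - 12.1231)·v_x + (1)·v_y = 0, i.e. (-0.1231)·v_x + (1)·v_y = 0,
  so v ∝ (b, λ_1 - a) = (1, 0.1231) = u.
  ||u|| = √((1)² + (0.1231)²) = √(1.0152) ≈ 1.0075,
  v_1 = u/||u|| ≈ (0.9925, 0.1222) (||v_1|| = 1).

λ_1 = 12.1231,  λ_2 = 3.8769;  v_1 ≈ (0.9925, 0.1222)


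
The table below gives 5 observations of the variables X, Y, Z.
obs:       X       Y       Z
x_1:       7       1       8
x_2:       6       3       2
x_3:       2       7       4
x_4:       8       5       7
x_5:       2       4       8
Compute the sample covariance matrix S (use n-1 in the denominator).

Step 1 — column means:
  mean(X) = (7 + 6 + 2 + 8 + 2) / 5 = 25/5 = 5
  mean(Y) = (1 + 3 + 7 + 5 + 4) / 5 = 20/5 = 4
  mean(Z) = (8 + 2 + 4 + 7 + 8) / 5 = 29/5 = 5.8

Step 2 — sample covariance S[i,j] = (1/(n-1)) · Σ_k (x_{k,i} - mean_i) · (x_{k,j} - mean_j), with n-1 = 4.
  S[X,X] = ((2)·(2) + (1)·(1) + (-3)·(-3) + (3)·(3) + (-3)·(-3)) / 4 = 32/4 = 8
  S[X,Y] = ((2)·(-3) + (1)·(-1) + (-3)·(3) + (3)·(1) + (-3)·(0)) / 4 = -13/4 = -3.25
  S[X,Z] = ((2)·(2.2) + (1)·(-3.8) + (-3)·(-1.8) + (3)·(1.2) + (-3)·(2.2)) / 4 = 3/4 = 0.75
  S[Y,Y] = ((-3)·(-3) + (-1)·(-1) + (3)·(3) + (1)·(1) + (0)·(0)) / 4 = 20/4 = 5
  S[Y,Z] = ((-3)·(2.2) + (-1)·(-3.8) + (3)·(-1.8) + (1)·(1.2) + (0)·(2.2)) / 4 = -7/4 = -1.75
  S[Z,Z] = ((2.2)·(2.2) + (-3.8)·(-3.8) + (-1.8)·(-1.8) + (1.2)·(1.2) + (2.2)·(2.2)) / 4 = 28.8/4 = 7.2

S is symmetric (S[j,i] = S[i,j]). Assembling:

S = [[8, -3.25, 0.75],
 [-3.25, 5, -1.75],
 [0.75, -1.75, 7.2]]


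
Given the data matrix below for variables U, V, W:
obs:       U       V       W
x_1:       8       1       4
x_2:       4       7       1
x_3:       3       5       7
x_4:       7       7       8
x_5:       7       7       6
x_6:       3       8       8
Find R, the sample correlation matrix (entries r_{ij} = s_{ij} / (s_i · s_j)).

Step 1 — column means:
  mean(U) = (8 + 4 + 3 + 7 + 7 + 3) / 6 = 32/6 = 5.3333
  mean(V) = (1 + 7 + 5 + 7 + 7 + 8) / 6 = 35/6 = 5.8333
  mean(W) = (4 + 1 + 7 + 8 + 6 + 8) / 6 = 34/6 = 5.6667

Step 2 — sample variances and covariances s[i,j] = (1/(n-1)) · Σ_k (x_{k,i} - mean_i) · (x_{k,j} - mean_j), with n-1 = 5:
  s[U,U] = ((2.6667)·(2.6667) + (-1.3333)·(-1.3333) + (-2.3333)·(-2.3333) + (1.6667)·(1.6667) + (1.6667)·(1.6667) + (-2.3333)·(-2.3333)) / 5 = 25.3333/5 = 5.0667
  s[U,V] = ((2.6667)·(-4.8333) + (-1.3333)·(1.1667) + (-2.3333)·(-0.8333) + (1.6667)·(1.1667) + (1.6667)·(1.1667) + (-2.3333)·(2.1667)) / 5 = -13.6667/5 = -2.7333
  s[U,W] = ((2.6667)·(-1.6667) + (-1.3333)·(-4.6667) + (-2.3333)·(1.3333) + (1.6667)·(2.3333) + (1.6667)·(0.3333) + (-2.3333)·(2.3333)) / 5 = -2.3333/5 = -0.4667
  s[V,V] = ((-4.8333)·(-4.8333) + (1.1667)·(1.1667) + (-0.8333)·(-0.8333) + (1.1667)·(1.1667) + (1.1667)·(1.1667) + (2.1667)·(2.1667)) / 5 = 32.8333/5 = 6.5667
  s[V,W] = ((-4.8333)·(-1.6667) + (1.1667)·(-4.6667) + (-0.8333)·(1.3333) + (1.1667)·(2.3333) + (1.1667)·(0.3333) + (2.1667)·(2.3333)) / 5 = 9.6667/5 = 1.9333
  s[W,W] = ((-1.6667)·(-1.6667) + (-4.6667)·(-4.6667) + (1.3333)·(1.3333) + (2.3333)·(2.3333) + (0.3333)·(0.3333) + (2.3333)·(2.3333)) / 5 = 37.3333/5 = 7.4667
  Sample standard deviations s_i = √(s[i,i]):
  s(U) = √(5.0667) = 2.2509
  s(V) = √(6.5667) = 2.5626
  s(W) = √(7.4667) = 2.7325

Step 3 — r_{ij} = s_{ij} / (s_i · s_j):
  r[U,U] = 1 (diagonal).
  r[U,V] = -2.7333 / (2.2509 · 2.5626) = -2.7333 / 5.7681 = -0.4739
  r[U,W] = -0.4667 / (2.2509 · 2.7325) = -0.4667 / 6.1507 = -0.0759
  r[V,V] = 1 (diagonal).
  r[V,W] = 1.9333 / (2.5626 · 2.7325) = 1.9333 / 7.0022 = 0.2761
  r[W,W] = 1 (diagonal).

R is symmetric with unit diagonal. Assembling:

R = [[1, -0.4739, -0.0759],
 [-0.4739, 1, 0.2761],
 [-0.0759, 0.2761, 1]]


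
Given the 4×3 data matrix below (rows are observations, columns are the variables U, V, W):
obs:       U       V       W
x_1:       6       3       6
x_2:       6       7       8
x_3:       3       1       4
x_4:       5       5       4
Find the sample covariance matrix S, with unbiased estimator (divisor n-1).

Step 1 — column means:
  mean(U) = (6 + 6 + 3 + 5) / 4 = 20/4 = 5
  mean(V) = (3 + 7 + 1 + 5) / 4 = 16/4 = 4
  mean(W) = (6 + 8 + 4 + 4) / 4 = 22/4 = 5.5

Step 2 — sample covariance S[i,j] = (1/(n-1)) · Σ_k (x_{k,i} - mean_i) · (x_{k,j} - mean_j), with n-1 = 3.
  S[U,U] = ((1)·(1) + (1)·(1) + (-2)·(-2) + (0)·(0)) / 3 = 6/3 = 2
  S[U,V] = ((1)·(-1) + (1)·(3) + (-2)·(-3) + (0)·(1)) / 3 = 8/3 = 2.6667
  S[U,W] = ((1)·(0.5) + (1)·(2.5) + (-2)·(-1.5) + (0)·(-1.5)) / 3 = 6/3 = 2
  S[V,V] = ((-1)·(-1) + (3)·(3) + (-3)·(-3) + (1)·(1)) / 3 = 20/3 = 6.6667
  S[V,W] = ((-1)·(0.5) + (3)·(2.5) + (-3)·(-1.5) + (1)·(-1.5)) / 3 = 10/3 = 3.3333
  S[W,W] = ((0.5)·(0.5) + (2.5)·(2.5) + (-1.5)·(-1.5) + (-1.5)·(-1.5)) / 3 = 11/3 = 3.6667

S is symmetric (S[j,i] = S[i,j]). Assembling:

S = [[2, 2.6667, 2],
 [2.6667, 6.6667, 3.3333],
 [2, 3.3333, 3.6667]]


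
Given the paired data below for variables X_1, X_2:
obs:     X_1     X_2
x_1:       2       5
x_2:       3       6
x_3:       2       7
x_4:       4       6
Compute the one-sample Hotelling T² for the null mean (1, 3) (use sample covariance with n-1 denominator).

Step 1 — sample mean vector:
  mean(X_1) = (2 + 3 + 2 + 4) / 4 = 11/4 = 2.75
  mean(X_2) = (5 + 6 + 7 + 6) / 4 = 24/4 = 6
  x̄ = (2.75, 6),  deviation x̄ - mu_0 = (2.75, 6) - (1, 3) = (1.75, 3).

Step 2 — sample covariance matrix, S[i,j] = (1/(n-1)) · Σ_k (x_{k,i} - mean_i) · (x_{k,j} - mean_j), divisor n-1 = 3:
  S[X_1,X_1] = ((-0.75)·(-0.75) + (0.25)·(0.25) + (-0.75)·(-0.75) + (1.25)·(1.25)) / 3 = 2.75/3 = 0.9167
  S[X_1,X_2] = ((-0.75)·(-1) + (0.25)·(0) + (-0.75)·(1) + (1.25)·(0)) / 3 = 0/3 = 0
  S[X_2,X_2] = ((-1)·(-1) + (0)·(0) + (1)·(1) + (0)·(0)) / 3 = 2/3 = 0.6667
  S = [[0.9167, 0],
 [0, 0.6667]].

Step 3 — invert S. det(S) = 0.9167·0.6667 - (0)² = 0.6111.
  S^{-1} = (1/det) · [[d, -b], [-b, a]] = [[1.0909, 0],
 [0, 1.5]].

Step 4 — quadratic form (x̄ - mu_0)^T · S^{-1} · (x̄ - mu_0):
  S^{-1} · (x̄ - mu_0) = (1.9091, 4.5),
  (x̄ - mu_0)^T · [...] = (1.75)·(1.9091) + (3)·(4.5) = 16.8409.

Step 5 — scale by n: T² = 4 · 16.8409 = 67.3636.

T² ≈ 67.3636


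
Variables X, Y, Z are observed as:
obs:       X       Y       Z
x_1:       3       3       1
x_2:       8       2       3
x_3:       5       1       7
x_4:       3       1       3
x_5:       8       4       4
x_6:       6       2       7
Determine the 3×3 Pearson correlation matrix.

Step 1 — column means:
  mean(X) = (3 + 8 + 5 + 3 + 8 + 6) / 6 = 33/6 = 5.5
  mean(Y) = (3 + 2 + 1 + 1 + 4 + 2) / 6 = 13/6 = 2.1667
  mean(Z) = (1 + 3 + 7 + 3 + 4 + 7) / 6 = 25/6 = 4.1667

Step 2 — sample variances and covariances s[i,j] = (1/(n-1)) · Σ_k (x_{k,i} - mean_i) · (x_{k,j} - mean_j), with n-1 = 5:
  s[X,X] = ((-2.5)·(-2.5) + (2.5)·(2.5) + (-0.5)·(-0.5) + (-2.5)·(-2.5) + (2.5)·(2.5) + (0.5)·(0.5)) / 5 = 25.5/5 = 5.1
  s[X,Y] = ((-2.5)·(0.8333) + (2.5)·(-0.1667) + (-0.5)·(-1.1667) + (-2.5)·(-1.1667) + (2.5)·(1.8333) + (0.5)·(-0.1667)) / 5 = 5.5/5 = 1.1
  s[X,Z] = ((-2.5)·(-3.1667) + (2.5)·(-1.1667) + (-0.5)·(2.8333) + (-2.5)·(-1.1667) + (2.5)·(-0.1667) + (0.5)·(2.8333)) / 5 = 7.5/5 = 1.5
  s[Y,Y] = ((0.8333)·(0.8333) + (-0.1667)·(-0.1667) + (-1.1667)·(-1.1667) + (-1.1667)·(-1.1667) + (1.8333)·(1.8333) + (-0.1667)·(-0.1667)) / 5 = 6.8333/5 = 1.3667
  s[Y,Z] = ((0.8333)·(-3.1667) + (-0.1667)·(-1.1667) + (-1.1667)·(2.8333) + (-1.1667)·(-1.1667) + (1.8333)·(-0.1667) + (-0.1667)·(2.8333)) / 5 = -5.1667/5 = -1.0333
  s[Z,Z] = ((-3.1667)·(-3.1667) + (-1.1667)·(-1.1667) + (2.8333)·(2.8333) + (-1.1667)·(-1.1667) + (-0.1667)·(-0.1667) + (2.8333)·(2.8333)) / 5 = 28.8333/5 = 5.7667
  Sample standard deviations s_i = √(s[i,i]):
  s(X) = √(5.1) = 2.2583
  s(Y) = √(1.3667) = 1.169
  s(Z) = √(5.7667) = 2.4014

Step 3 — r_{ij} = s_{ij} / (s_i · s_j):
  r[X,X] = 1 (diagonal).
  r[X,Y] = 1.1 / (2.2583 · 1.169) = 1.1 / 2.6401 = 0.4167
  r[X,Z] = 1.5 / (2.2583 · 2.4014) = 1.5 / 5.4231 = 0.2766
  r[Y,Y] = 1 (diagonal).
  r[Y,Z] = -1.0333 / (1.169 · 2.4014) = -1.0333 / 2.8073 = -0.3681
  r[Z,Z] = 1 (diagonal).

R is symmetric with unit diagonal. Assembling:

R = [[1, 0.4167, 0.2766],
 [0.4167, 1, -0.3681],
 [0.2766, -0.3681, 1]]


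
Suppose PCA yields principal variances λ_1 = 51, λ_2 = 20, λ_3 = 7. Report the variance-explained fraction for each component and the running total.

Step 1 — total variance = trace(Sigma) = Σ λ_i = 51 + 20 + 7 = 78.

Step 2 — fraction explained by component i = λ_i / Σ λ:
  PC1: 51/78 = 0.6538
  PC2: 20/78 = 0.2564
  PC3: 7/78 = 0.0897

Step 3 — cumulative fraction after k components = (λ_1 + ... + λ_k) / Σ λ:
  k = 1: 51/78 = 0.6538
  k = 2: (51 + 20)/78 = 71/78 = 0.9103
  k = 3: (51 + 20 + 7)/78 = 78/78 = 1

Summary (fraction, with percent):

explained: PC1 0.6538 (65.38%), PC2 0.2564 (25.64%), PC3 0.0897 (8.97%);  cumulative: 0.6538, 0.9103, 1


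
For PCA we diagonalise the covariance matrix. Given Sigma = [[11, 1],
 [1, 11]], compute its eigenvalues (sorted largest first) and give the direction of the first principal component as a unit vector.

Step 1 — characteristic polynomial of 2×2 Sigma:
  det(Sigma - λI) = λ² - trace · λ + det = 0.
  trace = 11 + 11 = 22, det = 11·11 - (1)² = 120.
Step 2 — discriminant:
  Δ = trace² - 4·det = 484 - 480 = 4.
Step 3 — eigenvalues:
  λ = (trace ± √Δ)/2 = (22 ± 2)/2,
  λ_1 = 12,  λ_2 = 10.

Step 4 — unit eigenvector for λ_1: solve (Sigma - λ_1 I)v = 0. First row:
  (11 - 12)·v_x + (1)·v_y = 0, i.e. (-1)·v_x + (1)·v_y = 0,
  so v ∝ (b, λ_1 - a) = (1, 1) = u.
  ||u|| = √((1)² + (1)²) = √(2) ≈ 1.4142,
  v_1 = u/||u|| ≈ (0.7071, 0.7071) (||v_1|| = 1).

λ_1 = 12,  λ_2 = 10;  v_1 ≈ (0.7071, 0.7071)


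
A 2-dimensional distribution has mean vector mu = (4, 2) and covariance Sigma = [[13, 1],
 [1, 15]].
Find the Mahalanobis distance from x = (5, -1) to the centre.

Step 1 — centre the observation: (x - mu) = (1, -3).

Step 2 — invert Sigma. det(Sigma) = 13·15 - (1)² = 194.
  Sigma^{-1} = (1/det) · [[d, -b], [-b, a]] = [[0.0773, -0.0052],
 [-0.0052, 0.067]].

Step 3 — form the quadratic (x - mu)^T · Sigma^{-1} · (x - mu):
  Sigma^{-1} · (x - mu) = (0.0928, -0.2062).
  (x - mu)^T · [Sigma^{-1} · (x - mu)] = (1)·(0.0928) + (-3)·(-0.2062) = 0.7113.

Step 4 — take square root: d = √(0.7113) ≈ 0.8434.

d(x, mu) = √(0.7113) ≈ 0.8434


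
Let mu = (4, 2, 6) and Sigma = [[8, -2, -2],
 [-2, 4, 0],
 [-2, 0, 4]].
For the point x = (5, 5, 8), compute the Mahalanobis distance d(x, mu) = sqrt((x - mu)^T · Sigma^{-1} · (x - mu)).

Step 1 — centre the observation: (x - mu) = (1, 3, 2).

Step 2 — invert Sigma (cofactor / det for 3×3, or solve directly):
  Sigma^{-1} = [[0.1667, 0.0833, 0.0833],
 [0.0833, 0.2917, 0.0417],
 [0.0833, 0.0417, 0.2917]].

Step 3 — form the quadratic (x - mu)^T · Sigma^{-1} · (x - mu):
  Sigma^{-1} · (x - mu) = (0.5833, 1.0417, 0.7917).
  (x - mu)^T · [Sigma^{-1} · (x - mu)] = (1)·(0.5833) + (3)·(1.0417) + (2)·(0.7917) = 5.2917.

Step 4 — take square root: d = √(5.2917) ≈ 2.3004.

d(x, mu) = √(5.2917) ≈ 2.3004


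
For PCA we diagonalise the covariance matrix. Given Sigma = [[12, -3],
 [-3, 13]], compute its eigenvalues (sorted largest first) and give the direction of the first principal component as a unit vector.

Step 1 — characteristic polynomial of 2×2 Sigma:
  det(Sigma - λI) = λ² - trace · λ + det = 0.
  trace = 12 + 13 = 25, det = 12·13 - (-3)² = 147.
Step 2 — discriminant:
  Δ = trace² - 4·det = 625 - 588 = 37.
Step 3 — eigenvalues:
  λ = (trace ± √Δ)/2 = (25 ± 6.0828)/2,
  λ_1 = 15.5414,  λ_2 = 9.4586.

Step 4 — unit eigenvector for λ_1: solve (Sigma - λ_1 I)v = 0. First row:
  (12 - 15.5414)·v_x + (-3)·v_y = 0, i.e. (-3.5414)·v_x + (-3)·v_y = 0,
  so v ∝ (b, λ_1 - a) = (-3, 3.5414); multiply by -1 so the first entry is positive: u = (3, -3.5414).
  ||u|| = √((3)² + (-3.5414)²) = √(21.5414) ≈ 4.6413,
  v_1 = u/||u|| ≈ (0.6464, -0.763) (||v_1|| = 1).

λ_1 = 15.5414,  λ_2 = 9.4586;  v_1 ≈ (0.6464, -0.763)


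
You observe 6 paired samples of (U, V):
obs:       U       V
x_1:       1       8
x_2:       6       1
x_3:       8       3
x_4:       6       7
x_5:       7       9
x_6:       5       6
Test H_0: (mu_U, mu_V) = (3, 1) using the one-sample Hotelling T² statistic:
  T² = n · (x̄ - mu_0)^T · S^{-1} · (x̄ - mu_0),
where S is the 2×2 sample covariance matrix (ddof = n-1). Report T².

Step 1 — sample mean vector:
  mean(U) = (1 + 6 + 8 + 6 + 7 + 5) / 6 = 33/6 = 5.5
  mean(V) = (8 + 1 + 3 + 7 + 9 + 6) / 6 = 34/6 = 5.6667
  x̄ = (5.5, 5.6667),  deviation x̄ - mu_0 = (5.5, 5.6667) - (3, 1) = (2.5, 4.6667).

Step 2 — sample covariance matrix, S[i,j] = (1/(n-1)) · Σ_k (x_{k,i} - mean_i) · (x_{k,j} - mean_j), divisor n-1 = 5:
  S[U,U] = ((-4.5)·(-4.5) + (0.5)·(0.5) + (2.5)·(2.5) + (0.5)·(0.5) + (1.5)·(1.5) + (-0.5)·(-0.5)) / 5 = 29.5/5 = 5.9
  S[U,V] = ((-4.5)·(2.3333) + (0.5)·(-4.6667) + (2.5)·(-2.6667) + (0.5)·(1.3333) + (1.5)·(3.3333) + (-0.5)·(0.3333)) / 5 = -14/5 = -2.8
  S[V,V] = ((2.3333)·(2.3333) + (-4.6667)·(-4.6667) + (-2.6667)·(-2.6667) + (1.3333)·(1.3333) + (3.3333)·(3.3333) + (0.3333)·(0.3333)) / 5 = 47.3333/5 = 9.4667
  S = [[5.9, -2.8],
 [-2.8, 9.4667]].

Step 3 — invert S. det(S) = 5.9·9.4667 - (-2.8)² = 48.0133.
  S^{-1} = (1/det) · [[d, -b], [-b, a]] = [[0.1972, 0.0583],
 [0.0583, 0.1229]].

Step 4 — quadratic form (x̄ - mu_0)^T · S^{-1} · (x̄ - mu_0):
  S^{-1} · (x̄ - mu_0) = (0.7651, 0.7192),
  (x̄ - mu_0)^T · [...] = (2.5)·(0.7651) + (4.6667)·(0.7192) = 5.2691.

Step 5 — scale by n: T² = 6 · 5.2691 = 31.6148.

T² ≈ 31.6148


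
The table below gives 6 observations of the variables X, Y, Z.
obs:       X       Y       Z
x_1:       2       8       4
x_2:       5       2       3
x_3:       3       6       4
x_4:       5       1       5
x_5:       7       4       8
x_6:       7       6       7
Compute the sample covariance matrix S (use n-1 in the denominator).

Step 1 — column means:
  mean(X) = (2 + 5 + 3 + 5 + 7 + 7) / 6 = 29/6 = 4.8333
  mean(Y) = (8 + 2 + 6 + 1 + 4 + 6) / 6 = 27/6 = 4.5
  mean(Z) = (4 + 3 + 4 + 5 + 8 + 7) / 6 = 31/6 = 5.1667

Step 2 — sample covariance S[i,j] = (1/(n-1)) · Σ_k (x_{k,i} - mean_i) · (x_{k,j} - mean_j), with n-1 = 5.
  S[X,X] = ((-2.8333)·(-2.8333) + (0.1667)·(0.1667) + (-1.8333)·(-1.8333) + (0.1667)·(0.1667) + (2.1667)·(2.1667) + (2.1667)·(2.1667)) / 5 = 20.8333/5 = 4.1667
  S[X,Y] = ((-2.8333)·(3.5) + (0.1667)·(-2.5) + (-1.8333)·(1.5) + (0.1667)·(-3.5) + (2.1667)·(-0.5) + (2.1667)·(1.5)) / 5 = -11.5/5 = -2.3
  S[X,Z] = ((-2.8333)·(-1.1667) + (0.1667)·(-2.1667) + (-1.8333)·(-1.1667) + (0.1667)·(-0.1667) + (2.1667)·(2.8333) + (2.1667)·(1.8333)) / 5 = 15.1667/5 = 3.0333
  S[Y,Y] = ((3.5)·(3.5) + (-2.5)·(-2.5) + (1.5)·(1.5) + (-3.5)·(-3.5) + (-0.5)·(-0.5) + (1.5)·(1.5)) / 5 = 35.5/5 = 7.1
  S[Y,Z] = ((3.5)·(-1.1667) + (-2.5)·(-2.1667) + (1.5)·(-1.1667) + (-3.5)·(-0.1667) + (-0.5)·(2.8333) + (1.5)·(1.8333)) / 5 = 1.5/5 = 0.3
  S[Z,Z] = ((-1.1667)·(-1.1667) + (-2.1667)·(-2.1667) + (-1.1667)·(-1.1667) + (-0.1667)·(-0.1667) + (2.8333)·(2.8333) + (1.8333)·(1.8333)) / 5 = 18.8333/5 = 3.7667

S is symmetric (S[j,i] = S[i,j]). Assembling:

S = [[4.1667, -2.3, 3.0333],
 [-2.3, 7.1, 0.3],
 [3.0333, 0.3, 3.7667]]


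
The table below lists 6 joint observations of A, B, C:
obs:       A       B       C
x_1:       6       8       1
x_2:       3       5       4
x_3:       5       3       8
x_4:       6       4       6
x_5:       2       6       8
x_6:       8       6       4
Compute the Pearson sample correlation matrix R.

Step 1 — column means:
  mean(A) = (6 + 3 + 5 + 6 + 2 + 8) / 6 = 30/6 = 5
  mean(B) = (8 + 5 + 3 + 4 + 6 + 6) / 6 = 32/6 = 5.3333
  mean(C) = (1 + 4 + 8 + 6 + 8 + 4) / 6 = 31/6 = 5.1667

Step 2 — sample variances and covariances s[i,j] = (1/(n-1)) · Σ_k (x_{k,i} - mean_i) · (x_{k,j} - mean_j), with n-1 = 5:
  s[A,A] = ((1)·(1) + (-2)·(-2) + (0)·(0) + (1)·(1) + (-3)·(-3) + (3)·(3)) / 5 = 24/5 = 4.8
  s[A,B] = ((1)·(2.6667) + (-2)·(-0.3333) + (0)·(-2.3333) + (1)·(-1.3333) + (-3)·(0.6667) + (3)·(0.6667)) / 5 = 2/5 = 0.4
  s[A,C] = ((1)·(-4.1667) + (-2)·(-1.1667) + (0)·(2.8333) + (1)·(0.8333) + (-3)·(2.8333) + (3)·(-1.1667)) / 5 = -13/5 = -2.6
  s[B,B] = ((2.6667)·(2.6667) + (-0.3333)·(-0.3333) + (-2.3333)·(-2.3333) + (-1.3333)·(-1.3333) + (0.6667)·(0.6667) + (0.6667)·(0.6667)) / 5 = 15.3333/5 = 3.0667
  s[B,C] = ((2.6667)·(-4.1667) + (-0.3333)·(-1.1667) + (-2.3333)·(2.8333) + (-1.3333)·(0.8333) + (0.6667)·(2.8333) + (0.6667)·(-1.1667)) / 5 = -17.3333/5 = -3.4667
  s[C,C] = ((-4.1667)·(-4.1667) + (-1.1667)·(-1.1667) + (2.8333)·(2.8333) + (0.8333)·(0.8333) + (2.8333)·(2.8333) + (-1.1667)·(-1.1667)) / 5 = 36.8333/5 = 7.3667
  Sample standard deviations s_i = √(s[i,i]):
  s(A) = √(4.8) = 2.1909
  s(B) = √(3.0667) = 1.7512
  s(C) = √(7.3667) = 2.7142

Step 3 — r_{ij} = s_{ij} / (s_i · s_j):
  r[A,A] = 1 (diagonal).
  r[A,B] = 0.4 / (2.1909 · 1.7512) = 0.4 / 3.8367 = 0.1043
  r[A,C] = -2.6 / (2.1909 · 2.7142) = -2.6 / 5.9464 = -0.4372
  r[B,B] = 1 (diagonal).
  r[B,C] = -3.4667 / (1.7512 · 2.7142) = -3.4667 / 4.753 = -0.7294
  r[C,C] = 1 (diagonal).

R is symmetric with unit diagonal. Assembling:

R = [[1, 0.1043, -0.4372],
 [0.1043, 1, -0.7294],
 [-0.4372, -0.7294, 1]]


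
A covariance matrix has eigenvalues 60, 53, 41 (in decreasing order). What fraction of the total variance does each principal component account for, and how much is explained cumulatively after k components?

Step 1 — total variance = trace(Sigma) = Σ λ_i = 60 + 53 + 41 = 154.

Step 2 — fraction explained by component i = λ_i / Σ λ:
  PC1: 60/154 = 0.3896
  PC2: 53/154 = 0.3442
  PC3: 41/154 = 0.2662

Step 3 — cumulative fraction after k components = (λ_1 + ... + λ_k) / Σ λ:
  k = 1: 60/154 = 0.3896
  k = 2: (60 + 53)/154 = 113/154 = 0.7338
  k = 3: (60 + 53 + 41)/154 = 154/154 = 1

Summary (fraction, with percent):

explained: PC1 0.3896 (38.96%), PC2 0.3442 (34.42%), PC3 0.2662 (26.62%);  cumulative: 0.3896, 0.7338, 1


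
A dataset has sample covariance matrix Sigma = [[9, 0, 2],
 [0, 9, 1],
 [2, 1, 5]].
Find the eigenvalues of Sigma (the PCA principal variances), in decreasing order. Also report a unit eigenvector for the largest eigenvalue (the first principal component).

Step 1 — characteristic polynomial p(λ) = det(λI - Sigma) = λ³ - tr·λ² + c_1·λ - det, where tr = trace, c_1 = sum of the principal 2×2 minors, det = det(Sigma):
  tr = 9 + 9 + 5 = 23,
  c_1 = (9·9 - (0)²) + (9·5 - (2)²) + (9·5 - (1)²) = 81 + 41 + 44 = 166,
  det = 9·(9·5 - (1)²) - (0)·((0)·5 - (1)·(2)) + (2)·((0)·(1) - 9·(2)) = 9·(44) - (0)·(-2) + (2)·(-18) = 360.
  So p(λ) = λ³ - 23λ² + 166λ - 360.
Step 2 — look for an integer root (rational root theorem: any rational root is an integer divisor of 360). Testing λ = 4:
  p(4) = 64 - 368 + 664 - 360 = 0  ✓
  Dividing out (λ - 4): p(λ) = (λ - 4)(λ² - 19λ + 90).
Step 3 — remaining eigenvalues from the quadratic λ² - 19λ + 90 = 0:
  Δ = 19² - 4·90 = 361 - 360 = 1,  λ = (19 ± √1)/2 = (19 ± 1)/2 = 10 or 9.
  Sorted: λ_1 = 10,  λ_2 = 9,  λ_3 = 4  (check: sum = 23 = tr ✓).

Step 4 — unit eigenvector for λ_1 = 10: v spans the null space of (Sigma - λ_1 I), whose rows are
  r_1 = (-1, 0, 2),  r_2 = (0, -1, 1),  r_3 = (2, 1, -5).
  v is orthogonal to every row, so take v ∝ r_1 × r_2 = ((0)·(1) - (2)·(-1), (2)·(0) - (-1)·(1), (-1)·(-1) - (0)·(0)) = (2, 1, 1).
  Let u = (2, 1, 1).
  ||u|| = √((2)² + (1)² + (1)²) = √(6) ≈ 2.4495,  v_1 = u/||u|| ≈ (0.8165, 0.4082, 0.4082) (||v_1|| = 1).

λ_1 = 10,  λ_2 = 9,  λ_3 = 4;  v_1 ≈ (0.8165, 0.4082, 0.4082)


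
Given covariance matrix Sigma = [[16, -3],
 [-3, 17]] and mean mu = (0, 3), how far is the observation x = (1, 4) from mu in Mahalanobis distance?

Step 1 — centre the observation: (x - mu) = (1, 1).

Step 2 — invert Sigma. det(Sigma) = 16·17 - (-3)² = 263.
  Sigma^{-1} = (1/det) · [[d, -b], [-b, a]] = [[0.0646, 0.0114],
 [0.0114, 0.0608]].

Step 3 — form the quadratic (x - mu)^T · Sigma^{-1} · (x - mu):
  Sigma^{-1} · (x - mu) = (0.076, 0.0722).
  (x - mu)^T · [Sigma^{-1} · (x - mu)] = (1)·(0.076) + (1)·(0.0722) = 0.1483.

Step 4 — take square root: d = √(0.1483) ≈ 0.3851.

d(x, mu) = √(0.1483) ≈ 0.3851


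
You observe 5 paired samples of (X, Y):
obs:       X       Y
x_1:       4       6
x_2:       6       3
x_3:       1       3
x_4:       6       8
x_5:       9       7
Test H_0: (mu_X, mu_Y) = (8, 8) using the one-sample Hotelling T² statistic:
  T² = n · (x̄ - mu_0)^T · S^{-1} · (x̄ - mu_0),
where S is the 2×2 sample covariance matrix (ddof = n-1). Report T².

Step 1 — sample mean vector:
  mean(X) = (4 + 6 + 1 + 6 + 9) / 5 = 26/5 = 5.2
  mean(Y) = (6 + 3 + 3 + 8 + 7) / 5 = 27/5 = 5.4
  x̄ = (5.2, 5.4),  deviation x̄ - mu_0 = (5.2, 5.4) - (8, 8) = (-2.8, -2.6).

Step 2 — sample covariance matrix, S[i,j] = (1/(n-1)) · Σ_k (x_{k,i} - mean_i) · (x_{k,j} - mean_j), divisor n-1 = 4:
  S[X,X] = ((-1.2)·(-1.2) + (0.8)·(0.8) + (-4.2)·(-4.2) + (0.8)·(0.8) + (3.8)·(3.8)) / 4 = 34.8/4 = 8.7
  S[X,Y] = ((-1.2)·(0.6) + (0.8)·(-2.4) + (-4.2)·(-2.4) + (0.8)·(2.6) + (3.8)·(1.6)) / 4 = 15.6/4 = 3.9
  S[Y,Y] = ((0.6)·(0.6) + (-2.4)·(-2.4) + (-2.4)·(-2.4) + (2.6)·(2.6) + (1.6)·(1.6)) / 4 = 21.2/4 = 5.3
  S = [[8.7, 3.9],
 [3.9, 5.3]].

Step 3 — invert S. det(S) = 8.7·5.3 - (3.9)² = 30.9.
  S^{-1} = (1/det) · [[d, -b], [-b, a]] = [[0.1715, -0.1262],
 [-0.1262, 0.2816]].

Step 4 — quadratic form (x̄ - mu_0)^T · S^{-1} · (x̄ - mu_0):
  S^{-1} · (x̄ - mu_0) = (-0.1521, -0.3786),
  (x̄ - mu_0)^T · [...] = (-2.8)·(-0.1521) + (-2.6)·(-0.3786) = 1.4104.

Step 5 — scale by n: T² = 5 · 1.4104 = 7.0518.

T² ≈ 7.0518


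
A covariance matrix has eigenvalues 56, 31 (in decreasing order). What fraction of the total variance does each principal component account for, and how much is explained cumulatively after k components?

Step 1 — total variance = trace(Sigma) = Σ λ_i = 56 + 31 = 87.

Step 2 — fraction explained by component i = λ_i / Σ λ:
  PC1: 56/87 = 0.6437
  PC2: 31/87 = 0.3563

Step 3 — cumulative fraction after k components = (λ_1 + ... + λ_k) / Σ λ:
  k = 1: 56/87 = 0.6437
  k = 2: (56 + 31)/87 = 87/87 = 1

Summary (fraction, with percent):

explained: PC1 0.6437 (64.37%), PC2 0.3563 (35.63%);  cumulative: 0.6437, 1


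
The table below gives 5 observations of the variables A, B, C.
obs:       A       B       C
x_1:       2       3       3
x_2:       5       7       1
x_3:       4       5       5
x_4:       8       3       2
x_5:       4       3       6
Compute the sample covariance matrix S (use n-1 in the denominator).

Step 1 — column means:
  mean(A) = (2 + 5 + 4 + 8 + 4) / 5 = 23/5 = 4.6
  mean(B) = (3 + 7 + 5 + 3 + 3) / 5 = 21/5 = 4.2
  mean(C) = (3 + 1 + 5 + 2 + 6) / 5 = 17/5 = 3.4

Step 2 — sample covariance S[i,j] = (1/(n-1)) · Σ_k (x_{k,i} - mean_i) · (x_{k,j} - mean_j), with n-1 = 4.
  S[A,A] = ((-2.6)·(-2.6) + (0.4)·(0.4) + (-0.6)·(-0.6) + (3.4)·(3.4) + (-0.6)·(-0.6)) / 4 = 19.2/4 = 4.8
  S[A,B] = ((-2.6)·(-1.2) + (0.4)·(2.8) + (-0.6)·(0.8) + (3.4)·(-1.2) + (-0.6)·(-1.2)) / 4 = 0.4/4 = 0.1
  S[A,C] = ((-2.6)·(-0.4) + (0.4)·(-2.4) + (-0.6)·(1.6) + (3.4)·(-1.4) + (-0.6)·(2.6)) / 4 = -7.2/4 = -1.8
  S[B,B] = ((-1.2)·(-1.2) + (2.8)·(2.8) + (0.8)·(0.8) + (-1.2)·(-1.2) + (-1.2)·(-1.2)) / 4 = 12.8/4 = 3.2
  S[B,C] = ((-1.2)·(-0.4) + (2.8)·(-2.4) + (0.8)·(1.6) + (-1.2)·(-1.4) + (-1.2)·(2.6)) / 4 = -6.4/4 = -1.6
  S[C,C] = ((-0.4)·(-0.4) + (-2.4)·(-2.4) + (1.6)·(1.6) + (-1.4)·(-1.4) + (2.6)·(2.6)) / 4 = 17.2/4 = 4.3

S is symmetric (S[j,i] = S[i,j]). Assembling:

S = [[4.8, 0.1, -1.8],
 [0.1, 3.2, -1.6],
 [-1.8, -1.6, 4.3]]


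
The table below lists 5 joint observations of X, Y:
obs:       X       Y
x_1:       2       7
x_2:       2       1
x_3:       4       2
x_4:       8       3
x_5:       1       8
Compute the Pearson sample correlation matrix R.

Step 1 — column means:
  mean(X) = (2 + 2 + 4 + 8 + 1) / 5 = 17/5 = 3.4
  mean(Y) = (7 + 1 + 2 + 3 + 8) / 5 = 21/5 = 4.2

Step 2 — sample variances and covariances s[i,j] = (1/(n-1)) · Σ_k (x_{k,i} - mean_i) · (x_{k,j} - mean_j), with n-1 = 4:
  s[X,X] = ((-1.4)·(-1.4) + (-1.4)·(-1.4) + (0.6)·(0.6) + (4.6)·(4.6) + (-2.4)·(-2.4)) / 4 = 31.2/4 = 7.8
  s[X,Y] = ((-1.4)·(2.8) + (-1.4)·(-3.2) + (0.6)·(-2.2) + (4.6)·(-1.2) + (-2.4)·(3.8)) / 4 = -15.4/4 = -3.85
  s[Y,Y] = ((2.8)·(2.8) + (-3.2)·(-3.2) + (-2.2)·(-2.2) + (-1.2)·(-1.2) + (3.8)·(3.8)) / 4 = 38.8/4 = 9.7
  Sample standard deviations s_i = √(s[i,i]):
  s(X) = √(7.8) = 2.7928
  s(Y) = √(9.7) = 3.1145

Step 3 — r_{ij} = s_{ij} / (s_i · s_j):
  r[X,X] = 1 (diagonal).
  r[X,Y] = -3.85 / (2.7928 · 3.1145) = -3.85 / 8.6983 = -0.4426
  r[Y,Y] = 1 (diagonal).

R is symmetric with unit diagonal. Assembling:

R = [[1, -0.4426],
 [-0.4426, 1]]


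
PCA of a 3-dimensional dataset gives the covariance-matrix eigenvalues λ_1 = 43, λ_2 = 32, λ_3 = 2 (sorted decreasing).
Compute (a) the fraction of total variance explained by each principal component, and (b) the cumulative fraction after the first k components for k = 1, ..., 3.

Step 1 — total variance = trace(Sigma) = Σ λ_i = 43 + 32 + 2 = 77.

Step 2 — fraction explained by component i = λ_i / Σ λ:
  PC1: 43/77 = 0.5584
  PC2: 32/77 = 0.4156
  PC3: 2/77 = 0.026

Step 3 — cumulative fraction after k components = (λ_1 + ... + λ_k) / Σ λ:
  k = 1: 43/77 = 0.5584
  k = 2: (43 + 32)/77 = 75/77 = 0.974
  k = 3: (43 + 32 + 2)/77 = 77/77 = 1

Summary (fraction, with percent):

explained: PC1 0.5584 (55.84%), PC2 0.4156 (41.56%), PC3 0.026 (2.6%);  cumulative: 0.5584, 0.974, 1


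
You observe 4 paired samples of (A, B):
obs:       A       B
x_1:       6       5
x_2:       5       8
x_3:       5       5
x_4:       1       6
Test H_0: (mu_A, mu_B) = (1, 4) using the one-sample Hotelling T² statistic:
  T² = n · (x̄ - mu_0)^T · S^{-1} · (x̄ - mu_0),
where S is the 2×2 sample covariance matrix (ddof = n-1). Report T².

Step 1 — sample mean vector:
  mean(A) = (6 + 5 + 5 + 1) / 4 = 17/4 = 4.25
  mean(B) = (5 + 8 + 5 + 6) / 4 = 24/4 = 6
  x̄ = (4.25, 6),  deviation x̄ - mu_0 = (4.25, 6) - (1, 4) = (3.25, 2).

Step 2 — sample covariance matrix, S[i,j] = (1/(n-1)) · Σ_k (x_{k,i} - mean_i) · (x_{k,j} - mean_j), divisor n-1 = 3:
  S[A,A] = ((1.75)·(1.75) + (0.75)·(0.75) + (0.75)·(0.75) + (-3.25)·(-3.25)) / 3 = 14.75/3 = 4.9167
  S[A,B] = ((1.75)·(-1) + (0.75)·(2) + (0.75)·(-1) + (-3.25)·(0)) / 3 = -1/3 = -0.3333
  S[B,B] = ((-1)·(-1) + (2)·(2) + (-1)·(-1) + (0)·(0)) / 3 = 6/3 = 2
  S = [[4.9167, -0.3333],
 [-0.3333, 2]].

Step 3 — invert S. det(S) = 4.9167·2 - (-0.3333)² = 9.7222.
  S^{-1} = (1/det) · [[d, -b], [-b, a]] = [[0.2057, 0.0343],
 [0.0343, 0.5057]].

Step 4 — quadratic form (x̄ - mu_0)^T · S^{-1} · (x̄ - mu_0):
  S^{-1} · (x̄ - mu_0) = (0.7371, 1.1229),
  (x̄ - mu_0)^T · [...] = (3.25)·(0.7371) + (2)·(1.1229) = 4.6414.

Step 5 — scale by n: T² = 4 · 4.6414 = 18.5657.

T² ≈ 18.5657


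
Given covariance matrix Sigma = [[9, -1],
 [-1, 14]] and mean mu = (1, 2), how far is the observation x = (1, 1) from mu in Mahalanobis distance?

Step 1 — centre the observation: (x - mu) = (0, -1).

Step 2 — invert Sigma. det(Sigma) = 9·14 - (-1)² = 125.
  Sigma^{-1} = (1/det) · [[d, -b], [-b, a]] = [[0.112, 0.008],
 [0.008, 0.072]].

Step 3 — form the quadratic (x - mu)^T · Sigma^{-1} · (x - mu):
  Sigma^{-1} · (x - mu) = (-0.008, -0.072).
  (x - mu)^T · [Sigma^{-1} · (x - mu)] = (0)·(-0.008) + (-1)·(-0.072) = 0.072.

Step 4 — take square root: d = √(0.072) ≈ 0.2683.

d(x, mu) = √(0.072) ≈ 0.2683


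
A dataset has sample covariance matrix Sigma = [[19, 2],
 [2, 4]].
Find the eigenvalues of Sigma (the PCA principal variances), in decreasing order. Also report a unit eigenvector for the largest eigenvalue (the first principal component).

Step 1 — characteristic polynomial of 2×2 Sigma:
  det(Sigma - λI) = λ² - trace · λ + det = 0.
  trace = 19 + 4 = 23, det = 19·4 - (2)² = 72.
Step 2 — discriminant:
  Δ = trace² - 4·det = 529 - 288 = 241.
Step 3 — eigenvalues:
  λ = (trace ± √Δ)/2 = (23 ± 15.5242)/2,
  λ_1 = 19.2621,  λ_2 = 3.7379.

Step 4 — unit eigenvector for λ_1: solve (Sigma - λ_1 I)v = 0. First row:
  (19 - 19.2621)·v_x + (2)·v_y = 0, i.e. (-0.2621)·v_x + (2)·v_y = 0,
  so v ∝ (b, λ_1 - a) = (2, 0.2621) = u.
  ||u|| = √((2)² + (0.2621)²) = √(4.0687) ≈ 2.0171,
  v_1 = u/||u|| ≈ (0.9915, 0.1299) (||v_1|| = 1).

λ_1 = 19.2621,  λ_2 = 3.7379;  v_1 ≈ (0.9915, 0.1299)


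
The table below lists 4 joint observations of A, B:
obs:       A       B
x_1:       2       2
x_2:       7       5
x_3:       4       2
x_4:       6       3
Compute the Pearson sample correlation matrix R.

Step 1 — column means:
  mean(A) = (2 + 7 + 4 + 6) / 4 = 19/4 = 4.75
  mean(B) = (2 + 5 + 2 + 3) / 4 = 12/4 = 3

Step 2 — sample variances and covariances s[i,j] = (1/(n-1)) · Σ_k (x_{k,i} - mean_i) · (x_{k,j} - mean_j), with n-1 = 3:
  s[A,A] = ((-2.75)·(-2.75) + (2.25)·(2.25) + (-0.75)·(-0.75) + (1.25)·(1.25)) / 3 = 14.75/3 = 4.9167
  s[A,B] = ((-2.75)·(-1) + (2.25)·(2) + (-0.75)·(-1) + (1.25)·(0)) / 3 = 8/3 = 2.6667
  s[B,B] = ((-1)·(-1) + (2)·(2) + (-1)·(-1) + (0)·(0)) / 3 = 6/3 = 2
  Sample standard deviations s_i = √(s[i,i]):
  s(A) = √(4.9167) = 2.2174
  s(B) = √(2) = 1.4142

Step 3 — r_{ij} = s_{ij} / (s_i · s_j):
  r[A,A] = 1 (diagonal).
  r[A,B] = 2.6667 / (2.2174 · 1.4142) = 2.6667 / 3.1358 = 0.8504
  r[B,B] = 1 (diagonal).

R is symmetric with unit diagonal. Assembling:

R = [[1, 0.8504],
 [0.8504, 1]]


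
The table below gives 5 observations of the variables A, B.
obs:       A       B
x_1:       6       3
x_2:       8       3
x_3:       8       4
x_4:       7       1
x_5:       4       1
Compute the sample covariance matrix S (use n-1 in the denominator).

Step 1 — column means:
  mean(A) = (6 + 8 + 8 + 7 + 4) / 5 = 33/5 = 6.6
  mean(B) = (3 + 3 + 4 + 1 + 1) / 5 = 12/5 = 2.4

Step 2 — sample covariance S[i,j] = (1/(n-1)) · Σ_k (x_{k,i} - mean_i) · (x_{k,j} - mean_j), with n-1 = 4.
  S[A,A] = ((-0.6)·(-0.6) + (1.4)·(1.4) + (1.4)·(1.4) + (0.4)·(0.4) + (-2.6)·(-2.6)) / 4 = 11.2/4 = 2.8
  S[A,B] = ((-0.6)·(0.6) + (1.4)·(0.6) + (1.4)·(1.6) + (0.4)·(-1.4) + (-2.6)·(-1.4)) / 4 = 5.8/4 = 1.45
  S[B,B] = ((0.6)·(0.6) + (0.6)·(0.6) + (1.6)·(1.6) + (-1.4)·(-1.4) + (-1.4)·(-1.4)) / 4 = 7.2/4 = 1.8

S is symmetric (S[j,i] = S[i,j]). Assembling:

S = [[2.8, 1.45],
 [1.45, 1.8]]


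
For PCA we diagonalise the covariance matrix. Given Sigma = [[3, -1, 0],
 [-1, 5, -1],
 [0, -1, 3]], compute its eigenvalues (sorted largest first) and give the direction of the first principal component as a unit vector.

Step 1 — characteristic polynomial p(λ) = det(λI - Sigma) = λ³ - tr·λ² + c_1·λ - det, where tr = trace, c_1 = sum of the principal 2×2 minors, det = det(Sigma):
  tr = 3 + 5 + 3 = 11,
  c_1 = (3·5 - (-1)²) + (3·3 - (0)²) + (5·3 - (-1)²) = 14 + 9 + 14 = 37,
  det = 3·(5·3 - (-1)²) - (-1)·((-1)·3 - (-1)·(0)) + (0)·((-1)·(-1) - 5·(0)) = 3·(14) - (-1)·(-3) + (0)·(1) = 39.
  So p(λ) = λ³ - 11λ² + 37λ - 39.
Step 2 — look for an integer root (rational root theorem: any rational root is an integer divisor of 39). Testing λ = 3:
  p(3) = 27 - 99 + 111 - 39 = 0  ✓
  Dividing out (λ - 3): p(λ) = (λ - 3)(λ² - 8λ + 13).
Step 3 — remaining eigenvalues from the quadratic λ² - 8λ + 13 = 0:
  Δ = 8² - 4·13 = 64 - 52 = 12,  λ = (8 ± √12)/2 = (8 ± 3.4641)/2 ≈ 5.7321 or 2.2679.
  Sorted: λ_1 = 5.7321,  λ_2 = 3,  λ_3 = 2.2679  (check: sum = 11 = tr ✓).

Step 4 — unit eigenvector for λ_1 ≈ 5.7321: v spans the null space of (Sigma - λ_1 I), whose rows are
  r_1 = (-2.7321, -1, 0),  r_2 = (-1, -0.7321, -1),  r_3 = (0, -1, -2.7321).
  v is orthogonal to every row, so take v ∝ r_1 × r_2 = ((-1)·(-1) - (0)·(-0.7321), (0)·(-1) - (-2.7321)·(-1), (-2.7321)·(-0.7321) - (-1)·(-1)) ≈ (1, -2.7321, 1).
  Let u = (1, -2.7321, 1).
  ||u|| = √((1)² + (-2.7321)² + (1)²) = √(9.4641) ≈ 3.0764,  v_1 = u/||u|| ≈ (0.3251, -0.8881, 0.3251) (||v_1|| = 1).

λ_1 = 5.7321,  λ_2 = 3,  λ_3 = 2.2679;  v_1 ≈ (0.3251, -0.8881, 0.3251)


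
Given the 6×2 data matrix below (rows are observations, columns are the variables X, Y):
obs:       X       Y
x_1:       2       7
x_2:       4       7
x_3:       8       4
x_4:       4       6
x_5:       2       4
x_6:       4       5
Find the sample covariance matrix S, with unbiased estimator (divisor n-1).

Step 1 — column means:
  mean(X) = (2 + 4 + 8 + 4 + 2 + 4) / 6 = 24/6 = 4
  mean(Y) = (7 + 7 + 4 + 6 + 4 + 5) / 6 = 33/6 = 5.5

Step 2 — sample covariance S[i,j] = (1/(n-1)) · Σ_k (x_{k,i} - mean_i) · (x_{k,j} - mean_j), with n-1 = 5.
  S[X,X] = ((-2)·(-2) + (0)·(0) + (4)·(4) + (0)·(0) + (-2)·(-2) + (0)·(0)) / 5 = 24/5 = 4.8
  S[X,Y] = ((-2)·(1.5) + (0)·(1.5) + (4)·(-1.5) + (0)·(0.5) + (-2)·(-1.5) + (0)·(-0.5)) / 5 = -6/5 = -1.2
  S[Y,Y] = ((1.5)·(1.5) + (1.5)·(1.5) + (-1.5)·(-1.5) + (0.5)·(0.5) + (-1.5)·(-1.5) + (-0.5)·(-0.5)) / 5 = 9.5/5 = 1.9

S is symmetric (S[j,i] = S[i,j]). Assembling:

S = [[4.8, -1.2],
 [-1.2, 1.9]]


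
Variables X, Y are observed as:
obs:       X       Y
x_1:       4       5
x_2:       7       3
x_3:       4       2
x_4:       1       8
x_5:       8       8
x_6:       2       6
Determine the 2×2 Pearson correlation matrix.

Step 1 — column means:
  mean(X) = (4 + 7 + 4 + 1 + 8 + 2) / 6 = 26/6 = 4.3333
  mean(Y) = (5 + 3 + 2 + 8 + 8 + 6) / 6 = 32/6 = 5.3333

Step 2 — sample variances and covariances s[i,j] = (1/(n-1)) · Σ_k (x_{k,i} - mean_i) · (x_{k,j} - mean_j), with n-1 = 5:
  s[X,X] = ((-0.3333)·(-0.3333) + (2.6667)·(2.6667) + (-0.3333)·(-0.3333) + (-3.3333)·(-3.3333) + (3.6667)·(3.6667) + (-2.3333)·(-2.3333)) / 5 = 37.3333/5 = 7.4667
  s[X,Y] = ((-0.3333)·(-0.3333) + (2.6667)·(-2.3333) + (-0.3333)·(-3.3333) + (-3.3333)·(2.6667) + (3.6667)·(2.6667) + (-2.3333)·(0.6667)) / 5 = -5.6667/5 = -1.1333
  s[Y,Y] = ((-0.3333)·(-0.3333) + (-2.3333)·(-2.3333) + (-3.3333)·(-3.3333) + (2.6667)·(2.6667) + (2.6667)·(2.6667) + (0.6667)·(0.6667)) / 5 = 31.3333/5 = 6.2667
  Sample standard deviations s_i = √(s[i,i]):
  s(X) = √(7.4667) = 2.7325
  s(Y) = √(6.2667) = 2.5033

Step 3 — r_{ij} = s_{ij} / (s_i · s_j):
  r[X,X] = 1 (diagonal).
  r[X,Y] = -1.1333 / (2.7325 · 2.5033) = -1.1333 / 6.8404 = -0.1657
  r[Y,Y] = 1 (diagonal).

R is symmetric with unit diagonal. Assembling:

R = [[1, -0.1657],
 [-0.1657, 1]]
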